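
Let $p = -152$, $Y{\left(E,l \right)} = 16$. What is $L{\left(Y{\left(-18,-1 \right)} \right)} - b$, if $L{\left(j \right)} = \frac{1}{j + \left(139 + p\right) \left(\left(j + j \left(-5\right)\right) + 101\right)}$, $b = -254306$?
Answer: $\frac{118252289}{465} \approx 2.5431 \cdot 10^{5}$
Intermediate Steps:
$L{\left(j \right)} = \frac{1}{-1313 + 53 j}$ ($L{\left(j \right)} = \frac{1}{j + \left(139 - 152\right) \left(\left(j + j \left(-5\right)\right) + 101\right)} = \frac{1}{j - 13 \left(\left(j - 5 j\right) + 101\right)} = \frac{1}{j - 13 \left(- 4 j + 101\right)} = \frac{1}{j - 13 \left(101 - 4 j\right)} = \frac{1}{j + \left(-1313 + 52 j\right)} = \frac{1}{-1313 + 53 j}$)
$L{\left(Y{\left(-18,-1 \right)} \right)} - b = \frac{1}{-1313 + 53 \cdot 16} - -254306 = \frac{1}{-1313 + 848} + 254306 = \frac{1}{-465} + 254306 = - \frac{1}{465} + 254306 = \frac{118252289}{465}$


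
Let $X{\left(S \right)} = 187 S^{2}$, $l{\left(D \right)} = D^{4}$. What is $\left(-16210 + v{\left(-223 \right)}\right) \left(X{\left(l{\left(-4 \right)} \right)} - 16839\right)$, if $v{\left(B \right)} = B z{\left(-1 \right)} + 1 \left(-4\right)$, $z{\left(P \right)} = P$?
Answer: $-195704142463$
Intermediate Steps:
$v{\left(B \right)} = -4 - B$ ($v{\left(B \right)} = B \left(-1\right) + 1 \left(-4\right) = - B - 4 = -4 - B$)
$\left(-16210 + v{\left(-223 \right)}\right) \left(X{\left(l{\left(-4 \right)} \right)} - 16839\right) = \left(-16210 - -219\right) \left(187 \left(\left(-4\right)^{4}\right)^{2} - 16839\right) = \left(-16210 + \left(-4 + 223\right)\right) \left(187 \cdot 256^{2} - 16839\right) = \left(-16210 + 219\right) \left(187 \cdot 65536 - 16839\right) = - 15991 \left(12255232 - 16839\right) = \left(-15991\right) 12238393 = -195704142463$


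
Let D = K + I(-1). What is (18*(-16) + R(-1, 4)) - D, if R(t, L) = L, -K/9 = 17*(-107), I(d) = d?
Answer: -16654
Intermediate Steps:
K = 16371 (K = -153*(-107) = -9*(-1819) = 16371)
D = 16370 (D = 16371 - 1 = 16370)
(18*(-16) + R(-1, 4)) - D = (18*(-16) + 4) - 1*16370 = (-288 + 4) - 16370 = -284 - 16370 = -16654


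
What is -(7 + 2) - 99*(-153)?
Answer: 15138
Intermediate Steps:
-(7 + 2) - 99*(-153) = -1*9 + 15147 = -9 + 15147 = 15138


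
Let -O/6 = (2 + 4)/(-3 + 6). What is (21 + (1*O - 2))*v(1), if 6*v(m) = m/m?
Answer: 7/6 ≈ 1.1667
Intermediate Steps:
O = -12 (O = -6*(2 + 4)/(-3 + 6) = -36/3 = -6*2 = -12)
v(m) = ⅙ (v(m) = (m/m)/6 = (⅙)*1 = ⅙)
(21 + (1*O - 2))*v(1) = (21 + (1*(-12) - 2))*(⅙) = (21 + (-12 - 2))*(⅙) = (21 - 14)*(⅙) = 7*(⅙) = 7/6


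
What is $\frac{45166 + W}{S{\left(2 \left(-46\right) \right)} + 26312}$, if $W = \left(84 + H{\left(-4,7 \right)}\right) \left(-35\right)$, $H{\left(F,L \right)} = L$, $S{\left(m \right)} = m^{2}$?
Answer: $\frac{41981}{34776} \approx 1.2072$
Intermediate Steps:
$W = -3185$ ($W = \left(84 + 7\right) \left(-35\right) = 91 \left(-35\right) = -3185$)
$\frac{45166 + W}{S{\left(2 \left(-46\right) \right)} + 26312} = \frac{45166 - 3185}{\left(2 \left(-46\right)\right)^{2} + 26312} = \frac{41981}{\left(-92\right)^{2} + 26312} = \frac{41981}{8464 + 26312} = \frac{41981}{34776}$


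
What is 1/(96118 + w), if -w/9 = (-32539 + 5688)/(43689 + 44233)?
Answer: 87922/8451128455 ≈ 1.0404e-5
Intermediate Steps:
w = 241659/87922 (w = -9*(-32539 + 5688)/(43689 + 44233) = -(-241659)/87922 = -9*(-26851/87922) = 241659/87922 ≈ 2.7486)
1/(96118 + w) = 1/(96118 + 241659/87922) = 1/(8451128455/87922) = 87922/8451128455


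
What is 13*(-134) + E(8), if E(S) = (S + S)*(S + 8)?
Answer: -1486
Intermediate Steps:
E(S) = 2*S*(8 + S) (E(S) = (2*S)*(8 + S) = 2*S*(8 + S))
13*(-134) + E(8) = 13*(-134) + 2*8*(8 + 8) = -1742 + 2*8*16 = -1742 + 256 = -1486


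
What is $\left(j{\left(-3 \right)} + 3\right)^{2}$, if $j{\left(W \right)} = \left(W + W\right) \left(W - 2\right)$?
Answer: $1089$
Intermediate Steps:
$j{\left(W \right)} = 2 W \left(-2 + W\right)$
$\left(j{\left(-3 \right)} + 3\right)^{2} = \left(2 \left(-3\right) \left(-2 - 3\right) + 3\right)^{2} = \left(2 \left(-3\right) \left(-5\right) + 3\right)^{2} = \left(30 + 3\right)^{2} = 33^{2} = 1089$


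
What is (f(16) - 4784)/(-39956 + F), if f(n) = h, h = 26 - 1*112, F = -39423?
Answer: 4870/79379 ≈ 0.061351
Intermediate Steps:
h = -86 (h = 26 - 112 = -86)
f(n) = -86
(f(16) - 4784)/(-39956 + F) = (-86 - 4784)/(-39956 - 39423) = -4870/(-79379) = -4870*(-1/79379) = 4870/79379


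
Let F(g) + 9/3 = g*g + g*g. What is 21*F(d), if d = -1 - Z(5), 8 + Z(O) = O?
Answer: 105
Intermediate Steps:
Z(O) = -8 + O
d = 2 (d = -1 - (-8 + 5) = -1 - 1*(-3) = -1 + 3 = 2)
F(g) = -3 + 2*g**2 (F(g) = -3 + (g*g + g*g) = -3 + (g**2 + g**2) = -3 + 2*g**2)
21*F(d) = 21*(-3 + 2*2**2) = 21*(-3 + 2*4) = 21*(-3 + 8) = 21*5 = 105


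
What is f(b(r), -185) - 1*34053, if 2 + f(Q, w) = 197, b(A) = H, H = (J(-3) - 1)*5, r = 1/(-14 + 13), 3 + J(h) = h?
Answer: -33858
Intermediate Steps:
J(h) = -3 + h
r = -1 (r = 1/(-1) = -1)
H = -35 (H = ((-3 - 3) - 1)*5 = (-6 - 1)*5 = -7*5 = -35)
b(A) = -35
f(Q, w) = 195 (f(Q, w) = -2 + 197 = 195)
f(b(r), -185) - 1*34053 = 195 - 1*34053 = 195 - 34053 = -33858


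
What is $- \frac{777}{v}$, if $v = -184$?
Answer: $\frac{777}{184} \approx 4.2228$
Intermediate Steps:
$- \frac{777}{v} = - \frac{777}{-184} = \left(-777\right) \left(- \frac{1}{184}\right) = \frac{777}{184}$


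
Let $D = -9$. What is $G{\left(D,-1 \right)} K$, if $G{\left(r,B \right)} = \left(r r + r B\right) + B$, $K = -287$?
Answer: $-25543$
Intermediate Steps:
$G{\left(r,B \right)} = B + r^{2} + B r$ ($G{\left(r,B \right)} = \left(r^{2} + B r\right) + B = B + r^{2} + B r$)
$G{\left(D,-1 \right)} K = \left(-1 + \left(-9\right)^{2} - -9\right) \left(-287\right) = \left(-1 + 81 + 9\right) \left(-287\right) = 89 \left(-287\right) = -25543$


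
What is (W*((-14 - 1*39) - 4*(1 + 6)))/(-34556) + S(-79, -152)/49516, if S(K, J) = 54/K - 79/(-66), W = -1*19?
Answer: -99310252531/2230386126936 ≈ -0.044526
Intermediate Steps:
W = -19
S(K, J) = 79/66 + 54/K (S(K, J) = 54/K - 79*(-1/66) = 54/K + 79/66 = 79/66 + 54/K)
(W*((-14 - 1*39) - 4*(1 + 6)))/(-34556) + S(-79, -152)/49516 = -19*((-14 - 1*39) - 4*(1 + 6))/(-34556) + (79/66 + 54/(-79))/49516 = -19*((-14 - 39) - 4*7)*(-1/34556) + (79/66 + 54*(-1/79))*(1/49516) = -19*(-53 - 28)*(-1/34556) + (79/66 - 54/79)*(1/49516) = -19*(-81)*(-1/34556) + (2677/5214)*(1/49516) = 1539*(-1/34556) + 2677/258176424 = -1539/34556 + 2677/258176424 = -99310252531/2230386126936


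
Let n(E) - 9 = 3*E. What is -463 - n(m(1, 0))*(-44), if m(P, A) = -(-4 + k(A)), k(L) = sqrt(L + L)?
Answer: 461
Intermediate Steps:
k(L) = sqrt(2)*sqrt(L) (k(L) = sqrt(2*L) = sqrt(2)*sqrt(L))
m(P, A) = 4 - sqrt(2)*sqrt(A) (m(P, A) = -(-4 + sqrt(2)*sqrt(A)) = 4 - sqrt(2)*sqrt(A))
n(E) = 9 + 3*E
-463 - n(m(1, 0))*(-44) = -463 - (9 + 3*(4 - sqrt(2)*sqrt(0)))*(-44) = -463 - (9 + 3*(4 - 1*sqrt(2)*0))*(-44) = -463 - (9 + 3*(4 + 0))*(-44) = -463 - (9 + 3*4)*(-44) = -463 - (9 + 12)*(-44) = -463 - 21*(-44) = -463 - 1*(-924) = -463 + 924 = 461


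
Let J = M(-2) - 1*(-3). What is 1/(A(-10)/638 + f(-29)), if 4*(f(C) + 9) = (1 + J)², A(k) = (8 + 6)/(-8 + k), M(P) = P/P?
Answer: -11484/31595 ≈ -0.36348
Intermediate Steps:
M(P) = 1
J = 4 (J = 1 - 1*(-3) = 1 + 3 = 4)
A(k) = 14/(-8 + k)
f(C) = -11/4 (f(C) = -9 + (1 + 4)²/4 = -9 + (¼)*5² = -9 + (¼)*25 = -9 + 25/4 = -11/4)
1/(A(-10)/638 + f(-29)) = 1/((14/(-8 - 10))/638 - 11/4) = 1/((14/(-18))*(1/638) - 11/4) = 1/((14*(-1/18))*(1/638) - 11/4) = 1/(-7/9*1/638 - 11/4) = 1/(-7/5742 - 11/4) = 1/(-31595/11484) = -11484/31595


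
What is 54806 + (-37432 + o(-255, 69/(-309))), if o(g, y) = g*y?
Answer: 1795387/103 ≈ 17431.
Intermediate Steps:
54806 + (-37432 + o(-255, 69/(-309))) = 54806 + (-37432 - 17595/(-309)) = 54806 + (-37432 - 17595*(-1)/309) = 54806 + (-37432 - 255*(-23/103)) = 54806 + (-37432 + 5865/103) = 54806 - 3849631/103 = 1795387/103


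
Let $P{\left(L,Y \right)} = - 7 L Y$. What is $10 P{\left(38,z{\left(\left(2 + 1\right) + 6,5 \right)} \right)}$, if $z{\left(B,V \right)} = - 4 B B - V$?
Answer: $875140$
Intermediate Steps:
$z{\left(B,V \right)} = - V - 4 B^{2}$ ($z{\left(B,V \right)} = - 4 B^{2} - V = - V - 4 B^{2}$)
$P{\left(L,Y \right)} = - 7 L Y$
$10 P{\left(38,z{\left(\left(2 + 1\right) + 6,5 \right)} \right)} = 10 \left(\left(-7\right) 38 \left(\left(-1\right) 5 - 4 \left(\left(2 + 1\right) + 6\right)^{2}\right)\right) = 10 \left(\left(-7\right) 38 \left(-5 - 4 \left(3 + 6\right)^{2}\right)\right) = 10 \left(\left(-7\right) 38 \left(-5 - 4 \cdot 9^{2}\right)\right) = 10 \left(\left(-7\right) 38 \left(-5 - 324\right)\right) = 10 \left(\left(-7\right) 38 \left(-329\right)\right) = 10 \cdot 87514 = 875140$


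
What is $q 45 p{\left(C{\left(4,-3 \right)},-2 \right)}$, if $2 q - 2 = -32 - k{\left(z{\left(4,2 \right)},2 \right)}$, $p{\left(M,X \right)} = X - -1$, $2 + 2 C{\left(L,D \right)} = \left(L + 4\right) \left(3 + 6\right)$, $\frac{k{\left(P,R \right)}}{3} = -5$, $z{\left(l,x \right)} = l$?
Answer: $\frac{675}{2} \approx 337.5$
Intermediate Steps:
$k{\left(P,R \right)} = -15$ ($k{\left(P,R \right)} = 3 \left(-5\right) = -15$)
$C{\left(L,D \right)} = 17 + \frac{9 L}{2}$ ($C{\left(L,D \right)} = -1 + \frac{\left(L + 4\right) \left(3 + 6\right)}{2} = -1 + \frac{\left(4 + L\right) 9}{2} = -1 + \frac{36 + 9 L}{2} = -1 + \left(18 + \frac{9 L}{2}\right) = 17 + \frac{9 L}{2}$)
$p{\left(M,X \right)} = 1 + X$ ($p{\left(M,X \right)} = X + 1 = 1 + X$)
$q = - \frac{15}{2}$ ($q = 1 + \frac{-32 - -15}{2} = 1 + \frac{-32 + 15}{2} = 1 + \frac{1}{2} \left(-17\right) = 1 - \frac{17}{2} = - \frac{15}{2} \approx -7.5$)
$q 45 p{\left(C{\left(4,-3 \right)},-2 \right)} = \left(- \frac{15}{2}\right) 45 \left(1 - 2\right) = \left(- \frac{675}{2}\right) \left(-1\right) = \frac{675}{2}$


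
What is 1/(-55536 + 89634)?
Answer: 1/34098 ≈ 2.9327e-5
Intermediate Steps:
1/(-55536 + 89634) = 1/34098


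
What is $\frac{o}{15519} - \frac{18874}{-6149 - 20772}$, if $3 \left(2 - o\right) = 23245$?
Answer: $\frac{253099699}{1253360997} \approx 0.20194$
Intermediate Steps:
$o = - \frac{23239}{3}$ ($o = 2 - \frac{23245}{3} = - \frac{23239}{3} \approx -7746.3$)
$\frac{o}{15519} - \frac{18874}{-6149 - 20772} = - \frac{23239}{3 \cdot 15519} - \frac{18874}{-6149 - 20772} = \left(- \frac{23239}{3}\right) \frac{1}{15519} - \frac{18874}{-26921} = - \frac{23239}{46557} - - \frac{18874}{26921} = - \frac{23239}{46557} + \frac{18874}{26921} = \frac{253099699}{1253360997}$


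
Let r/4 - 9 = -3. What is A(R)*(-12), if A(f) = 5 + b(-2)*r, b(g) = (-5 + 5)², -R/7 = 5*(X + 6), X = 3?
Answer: -60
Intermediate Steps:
r = 24 (r = 36 + 4*(-3) = 36 - 12 = 24)
R = -315 (R = -35*(3 + 6) = -35*9 = -7*45 = -315)
b(g) = 0 (b(g) = 0² = 0)
A(f) = 5 (A(f) = 5 + 0*24 = 5 + 0 = 5)
A(R)*(-12) = 5*(-12) = -60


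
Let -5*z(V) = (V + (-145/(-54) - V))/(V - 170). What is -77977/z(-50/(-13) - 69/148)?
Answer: -674936083683/27898 ≈ -2.4193e+7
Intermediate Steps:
z(V) = -29/(54*(-170 + V)) (z(V) = -(V + (-145/(-54) - V))/(5*(V - 170)) = -(V + (-145*(-1/54) - V))/(5*(-170 + V)) = -(V + (145/54 - V))/(5*(-170 + V)) = -29/(54*(-170 + V)))
-77977/z(-50/(-13) - 69/148) = -(715828860/29 - 4210758*(-50/(-13) - 69/148)/29) = -(715828860/29 - 4210758*(-50*(-1/13) - 69*1/148)/29) = -(715828860/29 - 4210758*(50/13 - 69/148)/29) = -77977/((-29/(-9180 + 54*(6503/1924)))) = -77977/((-29/(-9180 + 175581/962))) = -77977/((-29/(-8655579/962))) = -77977/((-29*(-962/8655579))) = -77977/27898/8655579 = -77977*8655579/27898 = -674936083683/27898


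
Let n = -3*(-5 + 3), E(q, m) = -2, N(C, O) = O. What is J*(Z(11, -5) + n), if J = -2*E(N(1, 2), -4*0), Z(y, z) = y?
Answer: 68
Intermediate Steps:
J = 4 (J = -2*(-2) = 4)
n = 6 (n = -3*(-2) = 6)
J*(Z(11, -5) + n) = 4*(11 + 6) = 4*17 = 68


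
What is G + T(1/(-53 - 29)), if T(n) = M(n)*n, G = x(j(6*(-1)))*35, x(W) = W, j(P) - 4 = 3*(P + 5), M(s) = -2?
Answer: 1436/41 ≈ 35.024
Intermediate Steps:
j(P) = 19 + 3*P (j(P) = 4 + 3*(P + 5) = 4 + 3*(5 + P) = 4 + (15 + 3*P) = 19 + 3*P)
G = 35 (G = (19 + 3*(6*(-1)))*35 = (19 + 3*(-6))*35 = (19 - 18)*35 = 1*35 = 35)
T(n) = -2*n
G + T(1/(-53 - 29)) = 35 - 2/(-53 - 29) = 35 - 2/(-82) = 35 - 2*(-1/82) = 35 + 1/41 = 1436/41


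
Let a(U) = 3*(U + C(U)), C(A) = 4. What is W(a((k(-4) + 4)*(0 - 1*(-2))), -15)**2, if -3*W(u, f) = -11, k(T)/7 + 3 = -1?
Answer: 121/9 ≈ 13.444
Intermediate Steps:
k(T) = -28 (k(T) = -21 + 7*(-1) = -21 - 7 = -28)
a(U) = 12 + 3*U (a(U) = 3*(U + 4) = 3*(4 + U) = 12 + 3*U)
W(u, f) = 11/3 (W(u, f) = -1/3*(-11) = 11/3)
W(a((k(-4) + 4)*(0 - 1*(-2))), -15)**2 = (11/3)**2 = 121/9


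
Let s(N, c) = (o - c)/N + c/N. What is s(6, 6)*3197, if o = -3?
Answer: -3197/2 ≈ -1598.5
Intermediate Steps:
s(N, c) = c/N + (-3 - c)/N (s(N, c) = (-3 - c)/N + c/N = c/N + (-3 - c)/N)
s(6, 6)*3197 = -3/6*3197 = -3*⅙*3197 = -½*3197 = -3197/2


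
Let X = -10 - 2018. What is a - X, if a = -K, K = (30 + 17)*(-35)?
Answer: 3673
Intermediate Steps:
K = -1645 (K = 47*(-35) = -1645)
X = -2028
a = 1645 (a = -1*(-1645) = 1645)
a - X = 1645 - 1*(-2028) = 1645 + 2028 = 3673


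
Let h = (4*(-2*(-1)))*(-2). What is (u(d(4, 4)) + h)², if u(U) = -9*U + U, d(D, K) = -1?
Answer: 64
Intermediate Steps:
h = -16 (h = (4*2)*(-2) = 8*(-2) = -16)
u(U) = -8*U
(u(d(4, 4)) + h)² = (-8*(-1) - 16)² = (8 - 16)² = (-8)² = 64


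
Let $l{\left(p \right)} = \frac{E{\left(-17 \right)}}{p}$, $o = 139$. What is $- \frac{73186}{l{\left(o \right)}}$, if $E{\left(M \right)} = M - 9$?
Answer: $\frac{5086427}{13} \approx 3.9126 \cdot 10^{5}$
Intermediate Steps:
$E{\left(M \right)} = -9 + M$
$l{\left(p \right)} = - \frac{26}{p}$ ($l{\left(p \right)} = \frac{-9 - 17}{p} = - \frac{26}{p}$)
$- \frac{73186}{l{\left(o \right)}} = - \frac{73186}{\left(-26\right) \frac{1}{139}} = - \frac{73186}{- \frac{26}{139}} = \left(-73186\right) \left(- \frac{139}{26}\right) = \frac{5086427}{13}$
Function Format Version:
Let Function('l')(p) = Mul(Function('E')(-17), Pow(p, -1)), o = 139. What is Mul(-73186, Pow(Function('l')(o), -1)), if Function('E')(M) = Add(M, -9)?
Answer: Rational(5086427, 13) ≈ 3.9126e+5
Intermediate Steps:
Function('E')(M) = Add(-9, M)
Function('l')(p) = Mul(-26, Pow(p, -1)) (Function('l')(p) = Mul(Add(-9, -17), Pow(p, -1)) = Mul(-26, Pow(p, -1)))
Mul(-73186, Pow(Function('l')(o), -1)) = Mul(-73186, Pow(Mul(-26, Pow(139, -1)), -1)) = Mul(-73186, Pow(Mul(-26, Rational(1, 139)), -1)) = Mul(-73186, Pow(Rational(-26, 139), -1)) = Mul(-73186, Rational(-139, 26)) = Rational(5086427, 13)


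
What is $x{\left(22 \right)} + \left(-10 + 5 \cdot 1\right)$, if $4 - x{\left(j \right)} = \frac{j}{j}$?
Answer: $-2$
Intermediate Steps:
$x{\left(j \right)} = 3$ ($x{\left(j \right)} = 4 - \frac{j}{j} = 4 - 1 = 3$)
$x{\left(22 \right)} + \left(-10 + 5 \cdot 1\right) = 3 + \left(-10 + 5 \cdot 1\right) = 3 + \left(-10 + 5\right) = 3 - 5 = -2$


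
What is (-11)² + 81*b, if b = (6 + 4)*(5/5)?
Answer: 931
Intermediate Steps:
b = 10 (b = 10*(5*(⅕)) = 10*1 = 10)
(-11)² + 81*b = (-11)² + 81*10 = 121 + 810 = 931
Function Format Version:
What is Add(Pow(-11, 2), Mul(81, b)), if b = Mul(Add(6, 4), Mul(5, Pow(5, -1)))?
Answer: 931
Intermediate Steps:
b = 10 (b = Mul(10, Mul(5, Rational(1, 5))) = Mul(10, 1) = 10)
Add(Pow(-11, 2), Mul(81, b)) = Add(Pow(-11, 2), Mul(81, 10)) = Add(121, 810) = 931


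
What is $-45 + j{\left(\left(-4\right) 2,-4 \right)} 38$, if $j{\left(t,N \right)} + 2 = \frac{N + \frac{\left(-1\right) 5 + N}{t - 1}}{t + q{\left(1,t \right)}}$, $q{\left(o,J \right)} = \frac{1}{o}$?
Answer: $- \frac{733}{7} \approx -104.71$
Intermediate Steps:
$j{\left(t,N \right)} = -2 + \frac{N + \frac{-5 + N}{-1 + t}}{1 + t}$ ($j{\left(t,N \right)} = -2 + \frac{N + \frac{\left(-1\right) 5 + N}{t - 1}}{t + 1^{-1}} = -2 + \frac{N + \frac{-5 + N}{-1 + t}}{t + 1} = -2 + \frac{N + \frac{-5 + N}{-1 + t}}{1 + t}$)
$-45 + j{\left(\left(-4\right) 2,-4 \right)} 38 = -45 + \frac{-3 - 2 \left(\left(-4\right) 2\right)^{2} - 4 \left(\left(-4\right) 2\right)}{-1 + \left(\left(-4\right) 2\right)^{2}} \cdot 38 = -45 + \frac{-3 - 2 \left(-8\right)^{2} - -32}{-1 + \left(-8\right)^{2}} \cdot 38 = -45 + \frac{-3 - 128 + 32}{-1 + 64} \cdot 38 = -45 + \frac{-3 - 128 + 32}{63} \cdot 38 = -45 + \frac{1}{63} \left(-99\right) 38 = -45 - \frac{418}{7} = - \frac{733}{7}$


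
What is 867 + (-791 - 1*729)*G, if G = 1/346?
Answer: 149231/173 ≈ 862.61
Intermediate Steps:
G = 1/346 ≈ 0.0028902
867 + (-791 - 1*729)*G = 867 + (-791 - 1*729)*(1/346) = 867 + (-791 - 729)*(1/346) = 867 - 1520*1/346 = 867 - 760/173 = 149231/173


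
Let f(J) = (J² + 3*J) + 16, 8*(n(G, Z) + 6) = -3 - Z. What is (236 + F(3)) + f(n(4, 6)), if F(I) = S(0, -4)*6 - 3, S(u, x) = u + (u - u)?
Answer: 17817/64 ≈ 278.39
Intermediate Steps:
S(u, x) = u (S(u, x) = u + 0 = u)
F(I) = -3 (F(I) = 0*6 - 3 = 0 - 3 = -3)
n(G, Z) = -51/8 - Z/8 (n(G, Z) = -6 + (-3 - Z)/8 = -6 + (-3/8 - Z/8) = -51/8 - Z/8)
f(J) = 16 + J² + 3*J
(236 + F(3)) + f(n(4, 6)) = (236 - 3) + (16 + (-51/8 - ⅛*6)² + 3*(-51/8 - ⅛*6)) = 233 + (16 + (-51/8 - ¾)² + 3*(-51/8 - ¾)) = 233 + (16 + (-57/8)² + 3*(-57/8)) = 233 + (16 + 3249/64 - 171/8) = 233 + 2905/64 = 17817/64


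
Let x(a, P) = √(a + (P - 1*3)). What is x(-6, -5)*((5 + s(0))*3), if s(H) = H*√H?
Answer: 15*I*√14 ≈ 56.125*I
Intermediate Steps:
s(H) = H^(3/2)
x(a, P) = √(-3 + P + a) (x(a, P) = √(a + (P - 3)) = √(a + (-3 + P)) = √(-3 + P + a))
x(-6, -5)*((5 + s(0))*3) = √(-3 - 5 - 6)*((5 + 0^(3/2))*3) = √(-14)*((5 + 0)*3) = (I*√14)*(5*3) = (I*√14)*15 = 15*I*√14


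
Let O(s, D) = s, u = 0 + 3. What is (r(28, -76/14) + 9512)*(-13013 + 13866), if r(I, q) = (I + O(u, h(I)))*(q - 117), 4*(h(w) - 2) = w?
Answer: 34134501/7 ≈ 4.8764e+6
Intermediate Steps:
h(w) = 2 + w/4
u = 3
r(I, q) = (-117 + q)*(3 + I) (r(I, q) = (I + 3)*(q - 117) = (3 + I)*(-117 + q) = (-117 + q)*(3 + I))
(r(28, -76/14) + 9512)*(-13013 + 13866) = ((-351 - 117*28 + 3*(-76/14) + 28*(-76/14)) + 9512)*(-13013 + 13866) = ((-351 - 3276 + 3*(-76*1/14) + 28*(-76*1/14)) + 9512)*853 = ((-351 - 3276 + 3*(-38/7) + 28*(-38/7)) + 9512)*853 = ((-351 - 3276 - 114/7 - 152) + 9512)*853 = (-26567/7 + 9512)*853 = (40017/7)*853 = 34134501/7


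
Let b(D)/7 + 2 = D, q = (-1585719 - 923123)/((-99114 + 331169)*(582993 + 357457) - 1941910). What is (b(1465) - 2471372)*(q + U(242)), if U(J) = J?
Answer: -64989449343015826689/109117091420 ≈ -5.9559e+8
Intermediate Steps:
q = -1254421/109117091420 (q = -2508842/(232055*940450 - 1941910) = -2508842/(218236124750 - 1941910) = -2508842/218234182840 = -2508842*1/218234182840 = -1254421/109117091420 ≈ -1.1496e-5)
b(D) = -14 + 7*D
(b(1465) - 2471372)*(q + U(242)) = ((-14 + 7*1465) - 2471372)*(-1254421/109117091420 + 242) = ((-14 + 10255) - 2471372)*(26406334869219/109117091420) = (10241 - 2471372)*(26406334869219/109117091420) = -2461131*26406334869219/109117091420 = -64989449343015826689/109117091420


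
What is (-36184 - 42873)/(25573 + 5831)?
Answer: -79057/31404 ≈ -2.5174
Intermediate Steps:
(-36184 - 42873)/(25573 + 5831) = -79057/31404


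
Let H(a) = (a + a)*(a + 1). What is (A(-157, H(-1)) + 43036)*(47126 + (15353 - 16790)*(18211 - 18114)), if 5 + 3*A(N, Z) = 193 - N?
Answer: -3981240713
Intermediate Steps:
H(a) = 2*a*(1 + a) (H(a) = (2*a)*(1 + a) = 2*a*(1 + a))
A(N, Z) = 188/3 - N/3 (A(N, Z) = -5/3 + (193 - N)/3 = -5/3 + (193/3 - N/3) = 188/3 - N/3)
(A(-157, H(-1)) + 43036)*(47126 + (15353 - 16790)*(18211 - 18114)) = ((188/3 - ⅓*(-157)) + 43036)*(47126 + (15353 - 16790)*(18211 - 18114)) = ((188/3 + 157/3) + 43036)*(47126 - 1437*97) = (115 + 43036)*(47126 - 139389) = 43151*(-92263) = -3981240713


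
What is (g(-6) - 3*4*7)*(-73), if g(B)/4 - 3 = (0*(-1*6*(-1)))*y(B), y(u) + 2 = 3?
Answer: 5256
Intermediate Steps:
y(u) = 1 (y(u) = -2 + 3 = 1)
g(B) = 12 (g(B) = 12 + 4*((0*(-1*6*(-1)))*1) = 12 + 4*((0*(-6*(-1)))*1) = 12 + 4*((0*6)*1) = 12 + 4*(0*1) = 12 + 4*0 = 12 + 0 = 12)
(g(-6) - 3*4*7)*(-73) = (12 - 3*4*7)*(-73) = (12 - 12*7)*(-73) = (12 - 84)*(-73) = -72*(-73) = 5256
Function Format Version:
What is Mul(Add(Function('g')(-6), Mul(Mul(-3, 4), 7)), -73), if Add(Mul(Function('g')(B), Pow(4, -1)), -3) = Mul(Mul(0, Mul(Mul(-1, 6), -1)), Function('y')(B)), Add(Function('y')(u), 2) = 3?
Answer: 5256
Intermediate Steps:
Function('y')(u) = 1 (Function('y')(u) = Add(-2, 3) = 1)
Function('g')(B) = 12 (Function('g')(B) = Add(12, Mul(4, Mul(Mul(0, Mul(Mul(-1, 6), -1)), 1))) = Add(12, Mul(4, Mul(Mul(0, Mul(-6, -1)), 1))) = Add(12, Mul(4, Mul(Mul(0, 6), 1))) = Add(12, Mul(4, Mul(0, 1))) = Add(12, Mul(4, 0)) = Add(12, 0) = 12)
Mul(Add(Function('g')(-6), Mul(Mul(-3, 4), 7)), -73) = Mul(Add(12, Mul(Mul(-3, 4), 7)), -73) = Mul(Add(12, Mul(-12, 7)), -73) = Mul(Add(12, -84), -73) = Mul(-72, -73) = 5256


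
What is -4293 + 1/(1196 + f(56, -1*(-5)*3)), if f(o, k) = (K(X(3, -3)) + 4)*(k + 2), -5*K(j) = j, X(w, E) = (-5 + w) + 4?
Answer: -26985793/6286 ≈ -4293.0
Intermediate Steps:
X(w, E) = -1 + w
K(j) = -j/5
f(o, k) = 36/5 + 18*k/5 (f(o, k) = (-(-1 + 3)/5 + 4)*(k + 2) = (-1/5*2 + 4)*(2 + k) = (-2/5 + 4)*(2 + k) = 18*(2 + k)/5 = 36/5 + 18*k/5)
-4293 + 1/(1196 + f(56, -1*(-5)*3)) = -4293 + 1/(1196 + (36/5 + 18*(-1*(-5)*3)/5)) = -4293 + 1/(1196 + (36/5 + 18*(5*3)/5)) = -4293 + 1/(1196 + (36/5 + (18/5)*15)) = -4293 + 1/(1196 + (36/5 + 54)) = -4293 + 1/(1196 + 306/5) = -4293 + 1/(6286/5) = -4293 + 5/6286 = -26985793/6286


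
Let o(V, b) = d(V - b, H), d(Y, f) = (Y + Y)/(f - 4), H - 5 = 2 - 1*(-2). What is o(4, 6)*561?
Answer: -2244/5 ≈ -448.80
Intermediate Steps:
H = 9 (H = 5 + (2 - 1*(-2)) = 5 + (2 + 2) = 5 + 4 = 9)
d(Y, f) = 2*Y/(-4 + f) (d(Y, f) = (2*Y)/(-4 + f) = 2*Y/(-4 + f))
o(V, b) = -2*b/5 + 2*V/5 (o(V, b) = 2*(V - b)/(-4 + 9) = 2*(V - b)/5 = 2*(V - b)*(1/5) = -2*b/5 + 2*V/5)
o(4, 6)*561 = (-2/5*6 + (2/5)*4)*561 = (-12/5 + 8/5)*561 = -4/5*561 = -2244/5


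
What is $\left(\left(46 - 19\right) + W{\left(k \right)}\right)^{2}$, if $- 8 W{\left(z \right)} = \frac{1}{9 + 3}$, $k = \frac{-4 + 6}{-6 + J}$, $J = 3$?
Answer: $\frac{6713281}{9216} \approx 728.44$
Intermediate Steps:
$k = - \frac{2}{3}$ ($k = \frac{-4 + 6}{-6 + 3} = \frac{2}{-3} = 2 \left(- \frac{1}{3}\right) = - \frac{2}{3} \approx -0.66667$)
$W{\left(z \right)} = - \frac{1}{96}$ ($W{\left(z \right)} = - \frac{1}{8 \left(9 + 3\right)} = - \frac{1}{8 \cdot 12} = \left(- \frac{1}{8}\right) \frac{1}{12} = - \frac{1}{96}$)
$\left(\left(46 - 19\right) + W{\left(k \right)}\right)^{2} = \left(\left(46 - 19\right) - \frac{1}{96}\right)^{2} = \left(27 - \frac{1}{96}\right)^{2} = \left(\frac{2591}{96}\right)^{2} = \frac{6713281}{9216}$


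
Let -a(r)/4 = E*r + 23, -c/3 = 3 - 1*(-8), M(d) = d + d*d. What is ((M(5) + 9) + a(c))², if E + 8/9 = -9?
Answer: 16605625/9 ≈ 1.8451e+6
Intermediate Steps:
M(d) = d + d²
c = -33 (c = -3*(3 - 1*(-8)) = -3*(3 + 8) = -3*11 = -33)
E = -89/9 (E = -8/9 - 9 = -89/9 ≈ -9.8889)
a(r) = -92 + 356*r/9 (a(r) = -4*(-89*r/9 + 23) = -4*(23 - 89*r/9) = -92 + 356*r/9)
((M(5) + 9) + a(c))² = ((5*(1 + 5) + 9) + (-92 + (356/9)*(-33)))² = ((5*6 + 9) + (-92 - 3916/3))² = ((30 + 9) - 4192/3)² = (39 - 4192/3)² = (-4075/3)² = 16605625/9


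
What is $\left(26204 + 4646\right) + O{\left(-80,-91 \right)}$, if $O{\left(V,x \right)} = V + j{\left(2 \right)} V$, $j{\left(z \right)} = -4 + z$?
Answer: $30930$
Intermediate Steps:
$O{\left(V,x \right)} = - V$ ($O{\left(V,x \right)} = V + \left(-4 + 2\right) V = V - 2 V = - V$)
$\left(26204 + 4646\right) + O{\left(-80,-91 \right)} = \left(26204 + 4646\right) - -80 = 30850 + 80 = 30930$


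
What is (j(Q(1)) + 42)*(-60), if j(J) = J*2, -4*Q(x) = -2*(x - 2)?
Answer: -2460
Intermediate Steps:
Q(x) = -1 + x/2 (Q(x) = -(-1)*(x - 2)/2 = -(-1)*(-2 + x)/2 = -(4 - 2*x)/4 = -1 + x/2)
j(J) = 2*J
(j(Q(1)) + 42)*(-60) = (2*(-1 + (½)*1) + 42)*(-60) = (2*(-1 + ½) + 42)*(-60) = (2*(-½) + 42)*(-60) = (-1 + 42)*(-60) = 41*(-60) = -2460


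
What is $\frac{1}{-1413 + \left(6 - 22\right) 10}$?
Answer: $- \frac{1}{1573} \approx -0.00063573$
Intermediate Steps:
$\frac{1}{-1413 + \left(6 - 22\right) 10} = \frac{1}{-1413 - 160} = \frac{1}{-1573} = - \frac{1}{1573}$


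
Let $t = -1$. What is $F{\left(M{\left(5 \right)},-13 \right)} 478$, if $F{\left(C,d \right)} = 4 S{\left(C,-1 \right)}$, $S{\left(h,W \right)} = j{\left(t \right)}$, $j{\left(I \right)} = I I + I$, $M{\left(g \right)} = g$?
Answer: $0$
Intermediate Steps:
$j{\left(I \right)} = I + I^{2}$ ($j{\left(I \right)} = I^{2} + I = I + I^{2}$)
$S{\left(h,W \right)} = 0$ ($S{\left(h,W \right)} = - (1 - 1) = \left(-1\right) 0 = 0$)
$F{\left(C,d \right)} = 0$ ($F{\left(C,d \right)} = 4 \cdot 0 = 0$)
$F{\left(M{\left(5 \right)},-13 \right)} 478 = 0 \cdot 478 = 0$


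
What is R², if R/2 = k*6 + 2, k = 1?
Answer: 256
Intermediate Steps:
R = 16 (R = 2*(1*6 + 2) = 2*(6 + 2) = 2*8 = 16)
R² = 16² = 256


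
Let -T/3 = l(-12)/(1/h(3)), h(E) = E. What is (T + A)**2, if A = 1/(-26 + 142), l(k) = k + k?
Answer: 627853249/13456 ≈ 46660.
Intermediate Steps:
l(k) = 2*k
A = 1/116 ≈ 0.0086207
T = 216 (T = -3*2*(-12)/(1/3) = -(-72)/1/3 = -(-72)*3 = -3*(-72) = 216)
(T + A)**2 = (216 + 1/116)**2 = (25057/116)**2 = 627853249/13456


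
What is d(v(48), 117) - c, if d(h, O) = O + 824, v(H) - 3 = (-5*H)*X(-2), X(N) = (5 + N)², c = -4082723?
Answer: 4083664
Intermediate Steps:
v(H) = 3 - 45*H (v(H) = 3 + (-5*H)*(5 - 2)² = 3 - 5*H*3² = 3 - 5*H*9 = 3 - 45*H)
d(h, O) = 824 + O
d(v(48), 117) - c = (824 + 117) - 1*(-4082723) = 941 + 4082723 = 4083664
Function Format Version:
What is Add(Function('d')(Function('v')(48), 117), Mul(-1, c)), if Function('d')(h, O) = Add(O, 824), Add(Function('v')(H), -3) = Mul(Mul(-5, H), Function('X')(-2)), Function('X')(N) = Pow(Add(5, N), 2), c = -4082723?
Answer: 4083664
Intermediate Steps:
Function('v')(H) = Add(3, Mul(-45, H)) (Function('v')(H) = Add(3, Mul(Mul(-5, H), Pow(Add(5, -2), 2))) = Add(3, Mul(Mul(-5, H), Pow(3, 2))) = Add(3, Mul(Mul(-5, H), 9)) = Add(3, Mul(-45, H)))
Function('d')(h, O) = Add(824, O)
Add(Function('d')(Function('v')(48), 117), Mul(-1, c)) = Add(Add(824, 117), Mul(-1, -4082723)) = Add(941, 4082723) = 4083664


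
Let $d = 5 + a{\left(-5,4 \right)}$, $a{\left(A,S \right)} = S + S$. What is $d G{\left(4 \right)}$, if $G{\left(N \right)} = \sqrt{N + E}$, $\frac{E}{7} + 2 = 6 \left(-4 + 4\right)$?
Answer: $13 i \sqrt{10} \approx 41.11 i$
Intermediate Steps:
$a{\left(A,S \right)} = 2 S$
$E = -14$ ($E = -14 + 7 \cdot 6 \left(-4 + 4\right) = -14 + 7 \cdot 6 \cdot 0 = -14 + 7 \cdot 0 = -14 + 0 = -14$)
$d = 13$ ($d = 5 + 2 \cdot 4 = 5 + 8 = 13$)
$G{\left(N \right)} = \sqrt{-14 + N}$ ($G{\left(N \right)} = \sqrt{N - 14} = \sqrt{-14 + N}$)
$d G{\left(4 \right)} = 13 \sqrt{-14 + 4} = 13 \sqrt{-10} = 13 i \sqrt{10}$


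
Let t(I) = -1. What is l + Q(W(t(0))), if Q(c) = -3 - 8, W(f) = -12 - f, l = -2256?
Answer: -2267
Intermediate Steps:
Q(c) = -11
l + Q(W(t(0))) = -2256 - 11 = -2267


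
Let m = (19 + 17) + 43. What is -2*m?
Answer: -158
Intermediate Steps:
m = 79 (m = 36 + 43 = 79)
-2*m = -2*79 = -158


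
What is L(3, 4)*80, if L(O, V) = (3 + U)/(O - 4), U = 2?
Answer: -400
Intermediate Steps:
L(O, V) = 5/(-4 + O) (L(O, V) = (3 + 2)/(O - 4) = 5/(-4 + O))
L(3, 4)*80 = (5/(-4 + 3))*80 = (5/(-1))*80 = (5*(-1))*80 = -5*80 = -400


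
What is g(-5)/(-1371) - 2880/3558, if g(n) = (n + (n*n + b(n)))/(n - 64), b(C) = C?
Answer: -15132875/18699069 ≈ -0.80929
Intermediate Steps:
g(n) = (n**2 + 2*n)/(-64 + n) (g(n) = (n + (n*n + n))/(n - 64) = (n + (n**2 + n))/(-64 + n) = (n + (n + n**2))/(-64 + n) = (n**2 + 2*n)/(-64 + n))
g(-5)/(-1371) - 2880/3558 = -5*(2 - 5)/(-64 - 5)/(-1371) - 2880/3558 = -5*(-3)/(-69)*(-1/1371) - 2880*1/3558 = -5*(-1/69)*(-3)*(-1/1371) - 480/593 = -5/23*(-1/1371) - 480/593 = 5/31533 - 480/593 = -15132875/18699069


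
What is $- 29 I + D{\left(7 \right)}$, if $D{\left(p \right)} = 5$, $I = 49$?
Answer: $-1416$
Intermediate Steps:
$- 29 I + D{\left(7 \right)} = \left(-29\right) 49 + 5 = -1421 + 5 = -1416$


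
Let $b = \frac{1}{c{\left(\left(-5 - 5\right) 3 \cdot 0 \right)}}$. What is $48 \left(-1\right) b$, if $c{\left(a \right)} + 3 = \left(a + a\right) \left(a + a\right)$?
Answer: $16$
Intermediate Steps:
$c{\left(a \right)} = -3 + 4 a^{2}$ ($c{\left(a \right)} = -3 + \left(a + a\right) \left(a + a\right) = -3 + 2 a 2 a = -3 + 4 a^{2}$)
$b = - \frac{1}{3}$ ($b = \frac{1}{-3 + 4 \left(\left(-5 - 5\right) 3 \cdot 0\right)^{2}} = \frac{1}{-3 + 4 \left(\left(-10\right) 3 \cdot 0\right)^{2}} = \frac{1}{-3 + 4 \left(\left(-30\right) 0\right)^{2}} = \frac{1}{-3 + 4 \cdot 0^{2}} = \frac{1}{-3 + 4 \cdot 0} = \frac{1}{-3 + 0} = \frac{1}{-3} = - \frac{1}{3} \approx -0.33333$)
$48 \left(-1\right) b = 48 \left(-1\right) \left(- \frac{1}{3}\right) = \left(-48\right) \left(- \frac{1}{3}\right) = 16$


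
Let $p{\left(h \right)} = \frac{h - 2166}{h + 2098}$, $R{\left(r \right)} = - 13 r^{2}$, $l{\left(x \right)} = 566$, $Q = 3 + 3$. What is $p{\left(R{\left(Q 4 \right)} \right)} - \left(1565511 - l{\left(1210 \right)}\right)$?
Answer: $- \frac{4217521948}{2695} \approx -1.5649 \cdot 10^{6}$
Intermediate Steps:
$Q = 6$
$p{\left(h \right)} = \frac{-2166 + h}{2098 + h}$
$p{\left(R{\left(Q 4 \right)} \right)} - \left(1565511 - l{\left(1210 \right)}\right) = \frac{-2166 - 13 \left(6 \cdot 4\right)^{2}}{2098 - 13 \left(6 \cdot 4\right)^{2}} - \left(1565511 - 566\right) = \frac{-2166 - 13 \cdot 24^{2}}{2098 - 13 \cdot 24^{2}} - \left(1565511 - 566\right) = \frac{-2166 - 7488}{2098 - 7488} - 1564945 = \frac{1}{-5390} \left(-9654\right) - 1564945 = \left(- \frac{1}{5390}\right) \left(-9654\right) - 1564945 = \frac{4827}{2695} - 1564945 = - \frac{4217521948}{2695}$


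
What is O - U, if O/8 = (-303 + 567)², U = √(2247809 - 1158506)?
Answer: 557568 - √1089303 ≈ 5.5652e+5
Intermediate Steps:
U = √1089303 ≈ 1043.7
O = 557568 (O = 8*(-303 + 567)² = 8*264² = 8*69696 = 557568)
O - U = 557568 - √1089303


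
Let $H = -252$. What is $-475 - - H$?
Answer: $-727$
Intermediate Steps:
$-475 - - H = -475 - \left(-1\right) \left(-252\right) = -475 - 252 = -727$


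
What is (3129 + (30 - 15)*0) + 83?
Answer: 3212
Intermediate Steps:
(3129 + (30 - 15)*0) + 83 = (3129 + 15*0) + 83 = (3129 + 0) + 83 = 3129 + 83 = 3212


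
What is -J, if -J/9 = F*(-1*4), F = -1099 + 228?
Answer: 31356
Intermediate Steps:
F = -871
J = -31356 (J = -(-7839)*(-1*4) = -(-7839)*(-4) = -9*3484 = -31356)
-J = -1*(-31356) = 31356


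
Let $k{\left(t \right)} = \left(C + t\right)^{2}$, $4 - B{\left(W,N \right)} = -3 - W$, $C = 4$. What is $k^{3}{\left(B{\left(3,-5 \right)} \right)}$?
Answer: $7529536$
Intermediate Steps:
$B{\left(W,N \right)} = 7 + W$ ($B{\left(W,N \right)} = 4 - \left(-3 - W\right) = 4 + \left(3 + W\right) = 7 + W$)
$k{\left(t \right)} = \left(4 + t\right)^{2}$
$k^{3}{\left(B{\left(3,-5 \right)} \right)} = \left(\left(4 + \left(7 + 3\right)\right)^{2}\right)^{3} = \left(\left(4 + 10\right)^{2}\right)^{3} = \left(14^{2}\right)^{3} = 196^{3} = 7529536$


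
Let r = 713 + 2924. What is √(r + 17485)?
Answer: √21122 ≈ 145.33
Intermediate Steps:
r = 3637
√(r + 17485) = √(3637 + 17485) = √21122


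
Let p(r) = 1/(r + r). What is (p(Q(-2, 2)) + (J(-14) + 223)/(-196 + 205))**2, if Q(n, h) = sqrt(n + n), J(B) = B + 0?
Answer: 698815/1296 - 209*I/18 ≈ 539.21 - 11.611*I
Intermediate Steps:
J(B) = B
Q(n, h) = sqrt(2)*sqrt(n) (Q(n, h) = sqrt(2*n) = sqrt(2)*sqrt(n))
p(r) = 1/(2*r)
(p(Q(-2, 2)) + (J(-14) + 223)/(-196 + 205))**2 = (1/(2*((sqrt(2)*sqrt(-2)))) + (-14 + 223)/(-196 + 205))**2 = (1/(2*((sqrt(2)*(I*sqrt(2))))) + 209/9)**2 = (1/(2*((2*I))) + 209*(1/9))**2 = ((-I/2)/2 + 209/9)**2 = (-I/4 + 209/9)**2 = (209/9 - I/4)**2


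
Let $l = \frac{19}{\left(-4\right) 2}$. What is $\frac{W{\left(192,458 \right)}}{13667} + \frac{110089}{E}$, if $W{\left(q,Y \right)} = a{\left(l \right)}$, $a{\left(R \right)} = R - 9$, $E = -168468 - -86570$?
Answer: $- \frac{6022071811}{4477199864} \approx -1.3451$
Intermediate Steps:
$E = -81898$ ($E = -168468 + 86570 = -81898$)
$l = - \frac{19}{8}$ ($l = \frac{19}{-8} = 19 \left(- \frac{1}{8}\right) = - \frac{19}{8} \approx -2.375$)
$a{\left(R \right)} = -9 + R$
$W{\left(q,Y \right)} = - \frac{91}{8}$ ($W{\left(q,Y \right)} = -9 - \frac{19}{8} = - \frac{91}{8}$)
$\frac{W{\left(192,458 \right)}}{13667} + \frac{110089}{E} = - \frac{91}{8 \cdot 13667} + \frac{110089}{-81898} = \left(- \frac{91}{8}\right) \frac{1}{13667} + 110089 \left(- \frac{1}{81898}\right) = - \frac{91}{109336} - \frac{110089}{81898} = - \frac{6022071811}{4477199864}$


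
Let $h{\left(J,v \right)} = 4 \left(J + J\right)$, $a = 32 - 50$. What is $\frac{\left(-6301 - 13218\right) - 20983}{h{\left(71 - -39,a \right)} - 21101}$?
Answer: $\frac{40502}{20221} \approx 2.003$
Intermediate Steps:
$a = -18$
$h{\left(J,v \right)} = 8 J$ ($h{\left(J,v \right)} = 4 \cdot 2 J = 8 J$)
$\frac{\left(-6301 - 13218\right) - 20983}{h{\left(71 - -39,a \right)} - 21101} = \frac{\left(-6301 - 13218\right) - 20983}{8 \left(71 - -39\right) - 21101} = \frac{\left(-6301 - 13218\right) - 20983}{8 \left(71 + 39\right) - 21101} = \frac{-19519 - 20983}{8 \cdot 110 - 21101} = - \frac{40502}{880 - 21101} = - \frac{40502}{-20221} = \left(-40502\right) \left(- \frac{1}{20221}\right) = \frac{40502}{20221}$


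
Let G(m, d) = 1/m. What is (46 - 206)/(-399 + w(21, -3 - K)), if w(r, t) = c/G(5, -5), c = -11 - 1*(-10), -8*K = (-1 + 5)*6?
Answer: 40/101 ≈ 0.39604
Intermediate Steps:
K = -3 (K = -(-1 + 5)*6/8 = -6/2 = -1/8*24 = -3)
c = -1 (c = -11 + 10 = -1)
w(r, t) = -5 (w(r, t) = -1/(1/5) = -1/1/5 = -1*5 = -5)
(46 - 206)/(-399 + w(21, -3 - K)) = (46 - 206)/(-399 - 5) = -160/(-404) = -160*(-1/404) = 40/101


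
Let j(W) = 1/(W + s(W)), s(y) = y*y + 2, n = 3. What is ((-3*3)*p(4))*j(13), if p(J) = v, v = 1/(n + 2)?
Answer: -9/920 ≈ -0.0097826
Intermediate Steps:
s(y) = 2 + y**2 (s(y) = y**2 + 2 = 2 + y**2)
v = 1/5 (v = 1/(3 + 2) = 1/5 ≈ 0.20000)
p(J) = 1/5
j(W) = 1/(2 + W + W**2) (j(W) = 1/(W + (2 + W**2)) = 1/(2 + W + W**2))
((-3*3)*p(4))*j(13) = (-3*3*(1/5))/(2 + 13 + 13**2) = (-9*1/5)/(2 + 13 + 169) = -9/5/184 = -9/5*1/184 = -9/920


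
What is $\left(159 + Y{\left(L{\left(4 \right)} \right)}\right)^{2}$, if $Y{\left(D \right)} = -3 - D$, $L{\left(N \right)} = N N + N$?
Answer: $18496$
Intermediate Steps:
$L{\left(N \right)} = N + N^{2}$ ($L{\left(N \right)} = N^{2} + N = N + N^{2}$)
$\left(159 + Y{\left(L{\left(4 \right)} \right)}\right)^{2} = \left(159 - \left(3 + 4 \left(1 + 4\right)\right)\right)^{2} = \left(159 - \left(3 + 4 \cdot 5\right)\right)^{2} = \left(159 - 23\right)^{2} = 136^{2} = 18496$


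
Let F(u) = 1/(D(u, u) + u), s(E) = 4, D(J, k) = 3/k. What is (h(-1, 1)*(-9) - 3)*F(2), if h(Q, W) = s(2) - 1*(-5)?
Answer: -24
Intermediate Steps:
F(u) = 1/(u + 3/u) (F(u) = 1/(3/u + u) = 1/(u + 3/u))
h(Q, W) = 9 (h(Q, W) = 4 - 1*(-5) = 4 + 5 = 9)
(h(-1, 1)*(-9) - 3)*F(2) = (9*(-9) - 3)*(2/(3 + 2²)) = (-81 - 3)*(2/(3 + 4)) = -168/7 = -84*2/7 = -24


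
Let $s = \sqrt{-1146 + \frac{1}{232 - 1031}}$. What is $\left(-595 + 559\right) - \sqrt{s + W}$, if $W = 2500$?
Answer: $-36 - \frac{\sqrt{1596002500 + 799 i \sqrt{731608345}}}{799} \approx -86.001 - 0.33852 i$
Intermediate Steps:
$s = \frac{i \sqrt{731608345}}{799}$ ($s = \sqrt{-1146 + \frac{1}{-799}} = \sqrt{-1146 - \frac{1}{799}} = \sqrt{- \frac{915655}{799}} = \frac{i \sqrt{731608345}}{799} \approx 33.853 i$)
$\left(-595 + 559\right) - \sqrt{s + W} = \left(-595 + 559\right) - \sqrt{\frac{i \sqrt{731608345}}{799} + 2500} = -36 - \sqrt{2500 + \frac{i \sqrt{731608345}}{799}}$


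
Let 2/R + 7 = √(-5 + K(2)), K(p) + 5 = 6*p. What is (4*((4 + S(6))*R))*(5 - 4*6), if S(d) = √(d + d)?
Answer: 304*(2 + √3)*(7 + √2)/47 ≈ 203.11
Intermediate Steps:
S(d) = √2*√d (S(d) = √(2*d) = √2*√d)
K(p) = -5 + 6*p
R = 2/(-7 + √2) (R = 2/(-7 + √(-5 + (-5 + 6*2))) = 2/(-7 + √(-5 + (-5 + 12))) = 2/(-7 + √(-5 + 7)) = 2/(-7 + √2) ≈ -0.35805)
(4*((4 + S(6))*R))*(5 - 4*6) = (4*((4 + √2*√6)*(-14/47 - 2*√2/47)))*(5 - 4*6) = (4*((4 + 2*√3)*(-14/47 - 2*√2/47)))*(5 - 24) = (4*(4 + 2*√3)*(-14/47 - 2*√2/47))*(-19) = -76*(4 + 2*√3)*(-14/47 - 2*√2/47)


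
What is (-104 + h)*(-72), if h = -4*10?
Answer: 10368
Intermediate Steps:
h = -40
(-104 + h)*(-72) = (-104 - 40)*(-72) = -144*(-72) = 10368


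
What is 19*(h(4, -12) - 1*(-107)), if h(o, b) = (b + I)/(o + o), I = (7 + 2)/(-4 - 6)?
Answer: 160189/80 ≈ 2002.4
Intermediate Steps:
I = -9/10 (I = 9/(-10) = 9*(-⅒) = -9/10 ≈ -0.90000)
h(o, b) = (-9/10 + b)/(2*o) (h(o, b) = (b - 9/10)/(o + o) = (-9/10 + b)/((2*o)) = (-9/10 + b)*(1/(2*o)) = (-9/10 + b)/(2*o))
19*(h(4, -12) - 1*(-107)) = 19*((1/20)*(-9 + 10*(-12))/4 - 1*(-107)) = 19*((1/20)*(¼)*(-9 - 120) + 107) = 19*((1/20)*(¼)*(-129) + 107) = 19*(-129/80 + 107) = 19*(8431/80) = 160189/80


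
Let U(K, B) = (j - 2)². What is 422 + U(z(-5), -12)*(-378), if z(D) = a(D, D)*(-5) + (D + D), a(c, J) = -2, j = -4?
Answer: -13186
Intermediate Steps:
z(D) = 10 + 2*D (z(D) = -2*(-5) + (D + D) = 10 + 2*D)
U(K, B) = 36 (U(K, B) = (-4 - 2)² = (-6)² = 36)
422 + U(z(-5), -12)*(-378) = 422 + 36*(-378) = 422 - 13608 = -13186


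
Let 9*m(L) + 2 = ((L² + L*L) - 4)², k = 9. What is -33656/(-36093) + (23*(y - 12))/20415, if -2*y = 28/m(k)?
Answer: 80487161575/87585547659 ≈ 0.91895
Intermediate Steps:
m(L) = -2/9 + (-4 + 2*L²)²/9 (m(L) = -2/9 + ((L² + L*L) - 4)²/9 = -2/9 + ((L² + L²) - 4)²/9 = -2/9 + (2*L² - 4)²/9 = -2/9 + (-4 + 2*L²)²/9)
y = -9/1783 (y = -14/(-2/9 + 4*(-2 + 9²)²/9) = -14/(-2/9 + 4*(-2 + 81)²/9) = -14/(-2/9 + (4/9)*79²) = -14/(-2/9 + (4/9)*6241) = -14/(-2/9 + 24964/9) = -14/24962/9 = -14*9/24962 = -½*18/1783 = -9/1783 ≈ -0.0050477)
-33656/(-36093) + (23*(y - 12))/20415 = -33656/(-36093) + (23*(-9/1783 - 12))/20415 = -33656*(-1/36093) + (23*(-21405/1783))*(1/20415) = 33656/36093 - 492315/1783*1/20415 = 33656/36093 - 32821/2426663 = 80487161575/87585547659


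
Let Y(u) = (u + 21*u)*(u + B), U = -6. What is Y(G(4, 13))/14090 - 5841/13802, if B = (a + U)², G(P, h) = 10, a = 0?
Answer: 5737655/19447018 ≈ 0.29504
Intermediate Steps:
B = 36 (B = (0 - 6)² = (-6)² = 36)
Y(u) = 22*u*(36 + u) (Y(u) = (u + 21*u)*(u + 36) = (22*u)*(36 + u) = 22*u*(36 + u))
Y(G(4, 13))/14090 - 5841/13802 = (22*10*(36 + 10))/14090 - 5841/13802 = (22*10*46)*(1/14090) - 5841*1/13802 = 10120*(1/14090) - 5841/13802 = 1012/1409 - 5841/13802 = 5737655/19447018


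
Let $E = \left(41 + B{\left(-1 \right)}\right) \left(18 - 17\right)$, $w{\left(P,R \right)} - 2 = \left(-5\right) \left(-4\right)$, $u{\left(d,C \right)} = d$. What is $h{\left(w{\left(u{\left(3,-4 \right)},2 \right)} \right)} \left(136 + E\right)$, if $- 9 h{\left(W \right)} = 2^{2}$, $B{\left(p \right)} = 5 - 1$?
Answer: $- \frac{724}{9} \approx -80.444$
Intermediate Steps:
$w{\left(P,R \right)} = 22$ ($w{\left(P,R \right)} = 2 - -20 = 2 + 20 = 22$)
$B{\left(p \right)} = 4$ ($B{\left(p \right)} = 5 - 1 = 4$)
$h{\left(W \right)} = - \frac{4}{9}$ ($h{\left(W \right)} = - \frac{2^{2}}{9} = \left(- \frac{1}{9}\right) 4 = - \frac{4}{9}$)
$E = 45$ ($E = \left(41 + 4\right) \left(18 - 17\right) = 45 \cdot 1 = 45$)
$h{\left(w{\left(u{\left(3,-4 \right)},2 \right)} \right)} \left(136 + E\right) = - \frac{4 \left(136 + 45\right)}{9} = \left(- \frac{4}{9}\right) 181 = - \frac{724}{9}$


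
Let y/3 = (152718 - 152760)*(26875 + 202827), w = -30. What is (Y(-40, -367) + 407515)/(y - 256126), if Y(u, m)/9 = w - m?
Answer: -205274/14599289 ≈ -0.014061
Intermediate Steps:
y = -28942452 (y = 3*((152718 - 152760)*(26875 + 202827)) = 3*(-42*229702) = 3*(-9647484) = -28942452)
Y(u, m) = -270 - 9*m (Y(u, m) = 9*(-30 - m) = -270 - 9*m)
(Y(-40, -367) + 407515)/(y - 256126) = ((-270 - 9*(-367)) + 407515)/(-28942452 - 256126) = ((-270 + 3303) + 407515)/(-29198578) = (3033 + 407515)*(-1/29198578) = 410548*(-1/29198578) = -205274/14599289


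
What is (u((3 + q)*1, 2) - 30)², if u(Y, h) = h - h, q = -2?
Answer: 900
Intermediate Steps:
u(Y, h) = 0
(u((3 + q)*1, 2) - 30)² = (0 - 30)² = (-30)² = 900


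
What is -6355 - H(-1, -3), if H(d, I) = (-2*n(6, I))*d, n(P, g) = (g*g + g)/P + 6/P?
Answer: -6359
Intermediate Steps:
n(P, g) = 6/P + (g + g**2)/P (n(P, g) = (g**2 + g)/P + 6/P = (g + g**2)/P + 6/P = 6/P + (g + g**2)/P)
H(d, I) = d*(-2 - I/3 - I**2/3) (H(d, I) = (-2*(6 + I + I**2)/6)*d = (-(6 + I + I**2)/3)*d = (-2*(1 + I/6 + I**2/6))*d = (-2 - I/3 - I**2/3)*d = d*(-2 - I/3 - I**2/3))
-6355 - H(-1, -3) = -6355 - (-1)*(-1)*(6 - 3 + (-3)**2)/3 = -6355 - (-1)*(-1)*(6 - 3 + 9)/3 = -6355 - (-1)*(-1)*12/3 = -6355 - 1*4 = -6355 - 4 = -6359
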